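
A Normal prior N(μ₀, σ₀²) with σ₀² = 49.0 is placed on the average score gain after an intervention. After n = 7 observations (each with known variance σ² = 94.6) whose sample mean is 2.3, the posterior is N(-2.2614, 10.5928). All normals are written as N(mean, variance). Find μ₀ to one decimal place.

μ₀ = -18.8

The posterior mean is a precision-weighted average: μ_n = (τ₀μ₀ + τ_data·x̄)/(τ₀+τ_data), with τ₀=1/σ₀² and τ_data=n/σ².
Here τ₀ = 1/49.0 = 0.020408 and τ_data = 7/94.6 = 0.073996, so τ_n = 0.094404.
Rearranging for μ₀: μ₀ = (μ_n·τ_n − τ_data·x̄)/τ₀ = (-2.2614·0.094404 − 0.073996·2.3) / 0.020408 = -0.383676/0.020408 ≈ -18.8.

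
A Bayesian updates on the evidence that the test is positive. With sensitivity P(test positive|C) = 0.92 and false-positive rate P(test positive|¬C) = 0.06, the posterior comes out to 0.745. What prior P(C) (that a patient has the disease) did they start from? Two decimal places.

P(C) = 0.16

Bayes' rule in odds form gives O(C|E) = O(C)·[P(E|C)/P(E|¬C)], hence O(C) = O(C|E)/LR.
Posterior odds = 0.745/(1−0.745) = 2.9216. LR = 0.92/0.06 = 15.3333.
Prior odds = 2.9216/15.3333 = 0.1905, so P(C) = 0.1905/(1+0.1905) ≈ 0.16.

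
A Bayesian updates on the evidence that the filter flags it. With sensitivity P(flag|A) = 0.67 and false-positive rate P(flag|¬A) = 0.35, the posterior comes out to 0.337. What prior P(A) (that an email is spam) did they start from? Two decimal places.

Bayes' rule in odds form gives O(A|E) = O(A)·[P(E|A)/P(E|¬A)], hence O(A) = O(A|E)/LR.
Posterior odds = 0.337/(1−0.337) = 0.5083. LR = 0.67/0.35 = 1.9143.
Prior odds = 0.5083/1.9143 = 0.2655, so P(A) = 0.2655/(1+0.2655) ≈ 0.21.

P(A) = 0.21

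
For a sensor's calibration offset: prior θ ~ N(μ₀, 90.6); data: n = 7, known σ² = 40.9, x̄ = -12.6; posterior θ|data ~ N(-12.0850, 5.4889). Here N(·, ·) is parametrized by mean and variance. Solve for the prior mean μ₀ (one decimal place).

With known observation variance, the Normal–Normal posterior has precision τ_n = τ₀ + n/σ² and mean μ_n = (τ₀μ₀ + (n/σ²)x̄)/τ_n.
Here τ₀ = 1/90.6 = 0.011038 and τ_data = 7/40.9 = 0.171149, so τ_n = 0.182187.
Rearranging for μ₀: μ₀ = (μ_n·τ_n − τ_data·x̄)/τ₀ = (-12.0850·0.182187 − 0.171149·-12.6) / 0.011038 = -0.045252/0.011038 ≈ -4.1.

μ₀ = -4.1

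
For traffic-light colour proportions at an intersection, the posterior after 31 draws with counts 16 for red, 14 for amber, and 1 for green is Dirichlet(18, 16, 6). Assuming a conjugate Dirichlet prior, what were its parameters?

For a Dirichlet(α) prior with multinomial counts c, the posterior is Dirichlet(α + c) componentwise.
Subtract each count from the matching posterior parameter: 18−16=2, 16−14=2, 6−1=5.

Dirichlet(2, 2, 5)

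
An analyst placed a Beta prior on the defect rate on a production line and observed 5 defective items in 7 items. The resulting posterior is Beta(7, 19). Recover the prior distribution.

Under Beta–binomial conjugacy the posterior parameters are (a+s, b+f).
So a = 7 − 5 = 2 and b = 19 − 2 = 17.

Beta(2, 17)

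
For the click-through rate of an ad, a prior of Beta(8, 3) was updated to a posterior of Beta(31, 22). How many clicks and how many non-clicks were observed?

23 clicks and 19 non-clicks

Under Beta–binomial conjugacy the posterior parameters are (a+s, b+f).
So s = 31 − 8 = 23 and f = 22 − 3 = 19.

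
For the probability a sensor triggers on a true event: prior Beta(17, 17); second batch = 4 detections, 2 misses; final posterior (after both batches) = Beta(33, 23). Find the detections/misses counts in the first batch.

12 detections and 4 misses

Because Beta–binomial updating is additive in the counts, the combined data contributed (α_post−α_prior, β_post−β_prior) successes and failures.
Total across both batches: 33−17=16 detections, 23−17=6 misses.
Subtract the second batch: 16−4=12 detections and 6−2=4 misses.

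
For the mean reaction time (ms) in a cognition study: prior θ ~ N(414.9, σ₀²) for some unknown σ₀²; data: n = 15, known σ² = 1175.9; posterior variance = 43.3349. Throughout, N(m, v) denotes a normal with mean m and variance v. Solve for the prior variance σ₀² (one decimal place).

σ₀² = 96.9

Posterior precision equals prior precision plus data precision: 1/σ_n² = 1/σ₀² + n/σ².
So 1/σ₀² = 1/43.3349 − 15/1175.9 = 0.023076 − 0.012756 = 0.010320.
Hence σ₀² = 1/0.010320 ≈ 96.9.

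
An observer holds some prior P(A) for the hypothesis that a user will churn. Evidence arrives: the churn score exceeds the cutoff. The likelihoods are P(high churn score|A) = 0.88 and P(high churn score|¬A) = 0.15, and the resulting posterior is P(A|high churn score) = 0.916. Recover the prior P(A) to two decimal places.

Bayes' rule in odds form gives O(A|E) = O(A)·[P(E|A)/P(E|¬A)], hence O(A) = O(A|E)/LR.
Posterior odds = 0.916/(1−0.916) = 10.9048. LR = 0.88/0.15 = 5.8667.
Prior odds = 10.9048/5.8667 = 1.8588, so P(A) = 1.8588/(1+1.8588) ≈ 0.65.

P(A) = 0.65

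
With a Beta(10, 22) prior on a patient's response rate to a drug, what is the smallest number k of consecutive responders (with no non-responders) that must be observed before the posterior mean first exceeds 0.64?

k = 30

After k responders and 0 non-responders the posterior is Beta(10+k, 22), with mean (10+k)/(10+22+k).
Set (10+k)/(32+k) > 0.64 and solve: k > (0.64·32 − 10)/(1 − 0.64) = 29.111.
The smallest integer exceeding 29.111 is 30, and checking k=30: (40)/(62) = 0.6452 > 0.64.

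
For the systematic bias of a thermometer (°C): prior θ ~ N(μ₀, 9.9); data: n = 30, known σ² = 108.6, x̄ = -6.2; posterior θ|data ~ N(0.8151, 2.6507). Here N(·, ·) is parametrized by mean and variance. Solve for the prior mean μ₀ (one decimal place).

μ₀ = 20.0

The posterior mean is a precision-weighted average: μ_n = (τ₀μ₀ + τ_data·x̄)/(τ₀+τ_data), with τ₀=1/σ₀² and τ_data=n/σ².
Here τ₀ = 1/9.9 = 0.101010 and τ_data = 30/108.6 = 0.276243, so τ_n = 0.377253.
Rearranging for μ₀: μ₀ = (μ_n·τ_n − τ_data·x̄)/τ₀ = (0.8151·0.377253 − 0.276243·-6.2) / 0.101010 = 2.020206/0.101010 ≈ 20.0.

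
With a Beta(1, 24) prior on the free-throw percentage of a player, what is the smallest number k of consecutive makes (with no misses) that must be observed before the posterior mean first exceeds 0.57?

k = 31

After k makes and 0 misses the posterior is Beta(1+k, 24), with mean (1+k)/(1+24+k).
Set (1+k)/(25+k) > 0.57 and solve: k > (0.57·25 − 1)/(1 − 0.57) = 30.814.
The smallest integer exceeding 30.814 is 31.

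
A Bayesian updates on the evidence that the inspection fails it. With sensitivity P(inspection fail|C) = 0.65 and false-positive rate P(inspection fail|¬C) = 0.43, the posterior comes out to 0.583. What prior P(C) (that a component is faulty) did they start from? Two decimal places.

P(C) = 0.48

In odds form, posterior odds = prior odds × likelihood ratio, so prior odds = posterior odds ÷ LR.
Posterior odds = 0.583/(1−0.583) = 1.3981. LR = 0.65/0.43 = 1.5116.
Prior odds = 1.3981/1.5116 = 0.9249, so P(C) = 0.9249/(1+0.9249) ≈ 0.48.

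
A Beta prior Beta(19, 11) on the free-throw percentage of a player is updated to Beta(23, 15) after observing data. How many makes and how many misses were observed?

4 makes and 4 misses

Under Beta–binomial conjugacy the posterior parameters are (a+s, b+f).
So s = 23 − 19 = 4 and f = 15 − 11 = 4.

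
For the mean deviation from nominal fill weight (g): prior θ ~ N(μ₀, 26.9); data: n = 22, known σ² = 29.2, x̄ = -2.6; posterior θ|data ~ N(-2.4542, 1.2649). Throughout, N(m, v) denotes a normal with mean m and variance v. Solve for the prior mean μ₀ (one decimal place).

μ₀ = 0.5

The posterior mean is a precision-weighted average: μ_n = (τ₀μ₀ + τ_data·x̄)/(τ₀+τ_data), with τ₀=1/σ₀² and τ_data=n/σ².
Here τ₀ = 1/26.9 = 0.037175 and τ_data = 22/29.2 = 0.753425, so τ_n = 0.790600.
Rearranging for μ₀: μ₀ = (μ_n·τ_n − τ_data·x̄)/τ₀ = (-2.4542·0.790600 − 0.753425·-2.6) / 0.037175 = 0.018614/0.037175 ≈ 0.5.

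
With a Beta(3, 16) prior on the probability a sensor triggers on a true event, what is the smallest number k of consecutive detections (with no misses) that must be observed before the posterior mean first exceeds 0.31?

After k detections and 0 misses the posterior is Beta(3+k, 16), with mean (3+k)/(3+16+k).
Set (3+k)/(19+k) > 0.31 and solve: k > (0.31·19 − 3)/(1 − 0.31) = 4.188.
The smallest integer exceeding 4.188 is 5.

k = 5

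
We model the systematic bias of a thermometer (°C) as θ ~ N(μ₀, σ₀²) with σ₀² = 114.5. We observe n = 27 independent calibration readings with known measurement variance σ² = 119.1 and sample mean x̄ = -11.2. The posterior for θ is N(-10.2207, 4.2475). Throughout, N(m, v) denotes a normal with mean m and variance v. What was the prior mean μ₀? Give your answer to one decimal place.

μ₀ = 15.2

The posterior mean is a precision-weighted average: μ_n = (τ₀μ₀ + τ_data·x̄)/(τ₀+τ_data), with τ₀=1/σ₀² and τ_data=n/σ².
Here τ₀ = 1/114.5 = 0.008734 and τ_data = 27/119.1 = 0.226700, so τ_n = 0.235434.
Rearranging for μ₀: μ₀ = (μ_n·τ_n − τ_data·x̄)/τ₀ = (-10.2207·0.235434 − 0.226700·-11.2) / 0.008734 = 0.132740/0.008734 ≈ 15.2.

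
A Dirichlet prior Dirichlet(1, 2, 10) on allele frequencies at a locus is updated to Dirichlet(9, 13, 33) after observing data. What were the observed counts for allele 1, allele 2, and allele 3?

For a Dirichlet(α) prior with multinomial counts c, the posterior is Dirichlet(α + c) componentwise.
Counts are posterior − prior componentwise: 9−1=8, 13−2=11, 33−10=23.

counts (8, 11, 23)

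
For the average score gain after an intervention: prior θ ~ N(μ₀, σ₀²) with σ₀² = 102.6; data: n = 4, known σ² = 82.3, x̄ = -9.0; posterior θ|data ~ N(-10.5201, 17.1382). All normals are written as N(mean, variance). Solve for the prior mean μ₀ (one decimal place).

μ₀ = -18.1

With known observation variance, the Normal–Normal posterior has precision τ_n = τ₀ + n/σ² and mean μ_n = (τ₀μ₀ + (n/σ²)x̄)/τ_n.
Here τ₀ = 1/102.6 = 0.009747 and τ_data = 4/82.3 = 0.048603, so τ_n = 0.058350.
Rearranging for μ₀: μ₀ = (μ_n·τ_n − τ_data·x̄)/τ₀ = (-10.5201·0.058350 − 0.048603·-9.0) / 0.009747 = -0.176421/0.009747 ≈ -18.1.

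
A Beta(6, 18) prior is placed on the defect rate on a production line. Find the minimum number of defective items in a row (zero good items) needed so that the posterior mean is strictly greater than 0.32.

After k defective items and 0 good items the posterior is Beta(6+k, 18), with mean (6+k)/(6+18+k).
Set (6+k)/(24+k) > 0.32 and solve: k > (0.32·24 − 6)/(1 − 0.32) = 2.471.
The smallest integer exceeding 2.471 is 3, and checking k=3: (9)/(27) = 0.3333 > 0.32.

k = 3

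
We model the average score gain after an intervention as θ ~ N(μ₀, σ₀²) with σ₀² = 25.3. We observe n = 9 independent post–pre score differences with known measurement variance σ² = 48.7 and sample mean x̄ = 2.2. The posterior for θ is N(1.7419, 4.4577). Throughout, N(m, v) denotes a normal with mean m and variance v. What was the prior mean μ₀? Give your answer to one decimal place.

μ₀ = -0.4

The posterior mean is a precision-weighted average: μ_n = (τ₀μ₀ + τ_data·x̄)/(τ₀+τ_data), with τ₀=1/σ₀² and τ_data=n/σ².
Here τ₀ = 1/25.3 = 0.039526 and τ_data = 9/48.7 = 0.184805, so τ_n = 0.224331.
Rearranging for μ₀: μ₀ = (μ_n·τ_n − τ_data·x̄)/τ₀ = (1.7419·0.224331 − 0.184805·2.2) / 0.039526 = -0.015809/0.039526 ≈ -0.4.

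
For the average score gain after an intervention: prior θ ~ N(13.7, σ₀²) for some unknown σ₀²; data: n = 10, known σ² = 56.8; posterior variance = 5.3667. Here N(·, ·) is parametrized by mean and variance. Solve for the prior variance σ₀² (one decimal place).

For the Normal–Normal model with known σ², precisions add: τ_n = τ₀ + n/σ².
So 1/σ₀² = 1/5.3667 − 10/56.8 = 0.186334 − 0.176056 = 0.010278.
Hence σ₀² = 1/0.010278 ≈ 97.3.

σ₀² = 97.3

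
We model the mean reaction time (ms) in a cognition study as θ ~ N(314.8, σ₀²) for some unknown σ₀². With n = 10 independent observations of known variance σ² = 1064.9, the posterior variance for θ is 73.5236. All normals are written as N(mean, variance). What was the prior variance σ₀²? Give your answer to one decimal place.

σ₀² = 237.5

For the Normal–Normal model with known σ², precisions add: τ_n = τ₀ + n/σ².
So 1/σ₀² = 1/73.5236 − 10/1064.9 = 0.013601 − 0.009391 = 0.004210.
Hence σ₀² = 1/0.004210 ≈ 237.5.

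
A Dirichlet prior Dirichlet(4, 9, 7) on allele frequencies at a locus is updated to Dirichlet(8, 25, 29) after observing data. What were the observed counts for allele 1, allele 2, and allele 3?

counts (4, 16, 22)

For a Dirichlet(α) prior with multinomial counts c, the posterior is Dirichlet(α + c) componentwise.
Counts are posterior − prior componentwise: 8−4=4, 25−9=16, 29−7=22.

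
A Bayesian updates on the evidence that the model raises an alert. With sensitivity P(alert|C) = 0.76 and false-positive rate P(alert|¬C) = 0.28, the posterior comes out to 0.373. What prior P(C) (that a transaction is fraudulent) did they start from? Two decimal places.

Bayes' rule in odds form gives O(C|E) = O(C)·[P(E|C)/P(E|¬C)], hence O(C) = O(C|E)/LR.
Posterior odds = 0.373/(1−0.373) = 0.5949. LR = 0.76/0.28 = 2.7143.
Prior odds = 0.5949/2.7143 = 0.2192, so P(C) = 0.2192/(1+0.2192) ≈ 0.18.

P(C) = 0.18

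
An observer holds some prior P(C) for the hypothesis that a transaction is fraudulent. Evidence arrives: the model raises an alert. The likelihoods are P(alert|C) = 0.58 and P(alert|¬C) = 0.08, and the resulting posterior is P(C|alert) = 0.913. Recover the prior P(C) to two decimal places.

In odds form, posterior odds = prior odds × likelihood ratio, so prior odds = posterior odds ÷ LR.
Posterior odds = 0.913/(1−0.913) = 10.4943. LR = 0.58/0.08 = 7.2500.
Prior odds = 10.4943/7.2500 = 1.4475, so P(C) = 1.4475/(1+1.4475) ≈ 0.59.

P(C) = 0.59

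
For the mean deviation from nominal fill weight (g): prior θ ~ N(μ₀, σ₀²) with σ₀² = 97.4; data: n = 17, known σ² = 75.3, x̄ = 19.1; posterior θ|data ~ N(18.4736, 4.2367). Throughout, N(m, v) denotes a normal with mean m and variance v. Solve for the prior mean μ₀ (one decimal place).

μ₀ = 4.7

The posterior mean is a precision-weighted average: μ_n = (τ₀μ₀ + τ_data·x̄)/(τ₀+τ_data), with τ₀=1/σ₀² and τ_data=n/σ².
Here τ₀ = 1/97.4 = 0.010267 and τ_data = 17/75.3 = 0.225764, so τ_n = 0.236031.
Rearranging for μ₀: μ₀ = (μ_n·τ_n − τ_data·x̄)/τ₀ = (18.4736·0.236031 − 0.225764·19.1) / 0.010267 = 0.048250/0.010267 ≈ 4.7.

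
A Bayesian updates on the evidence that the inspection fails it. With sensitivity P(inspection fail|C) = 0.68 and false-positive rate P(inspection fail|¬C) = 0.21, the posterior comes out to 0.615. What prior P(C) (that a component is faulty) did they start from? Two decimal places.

P(C) = 0.33

In odds form, posterior odds = prior odds × likelihood ratio, so prior odds = posterior odds ÷ LR.
Posterior odds = 0.615/(1−0.615) = 1.5974. LR = 0.68/0.21 = 3.2381.
Prior odds = 1.5974/3.2381 = 0.4933, so P(C) = 0.4933/(1+0.4933) ≈ 0.33.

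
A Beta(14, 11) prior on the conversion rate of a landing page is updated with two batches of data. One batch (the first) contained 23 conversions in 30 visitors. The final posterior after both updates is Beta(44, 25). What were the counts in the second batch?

Because Beta–binomial updating is additive in the counts, the combined data contributed (α_post−α_prior, β_post−β_prior) successes and failures.
Total across both batches: 44−14=30 conversions, 25−11=14 bounces.
Subtract the first batch: 30−23=7 conversions and 14−7=7 bounces.

7 conversions and 7 bounces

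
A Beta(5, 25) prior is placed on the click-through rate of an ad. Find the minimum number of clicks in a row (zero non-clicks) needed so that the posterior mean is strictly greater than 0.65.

After k clicks and 0 non-clicks the posterior is Beta(5+k, 25), with mean (5+k)/(5+25+k).
Set (5+k)/(30+k) > 0.65 and solve: k > (0.65·30 − 5)/(1 − 0.65) = 41.429.
The smallest integer exceeding 41.429 is 42.

k = 42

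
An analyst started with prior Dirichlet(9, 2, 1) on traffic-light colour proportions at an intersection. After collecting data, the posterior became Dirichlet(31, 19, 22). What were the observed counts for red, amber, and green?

counts (22, 17, 21)

For a Dirichlet(α) prior with multinomial counts c, the posterior is Dirichlet(α + c) componentwise.
Counts are posterior − prior componentwise: 31−9=22, 19−2=17, 22−1=21.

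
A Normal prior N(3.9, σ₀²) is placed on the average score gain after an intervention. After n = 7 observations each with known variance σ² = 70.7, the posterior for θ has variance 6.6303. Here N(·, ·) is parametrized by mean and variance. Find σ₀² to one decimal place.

σ₀² = 19.3

For the Normal–Normal model with known σ², precisions add: τ_n = τ₀ + n/σ².
So 1/σ₀² = 1/6.6303 − 7/70.7 = 0.150823 − 0.099010 = 0.051813.
Hence σ₀² = 1/0.051813 ≈ 19.3.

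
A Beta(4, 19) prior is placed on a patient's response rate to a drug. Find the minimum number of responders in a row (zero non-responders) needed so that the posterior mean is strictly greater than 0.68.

k = 37

After k responders and 0 non-responders the posterior is Beta(4+k, 19), with mean (4+k)/(4+19+k).
Set (4+k)/(23+k) > 0.68 and solve: k > (0.68·23 − 4)/(1 − 0.68) = 36.375.
The smallest integer exceeding 36.375 is 37.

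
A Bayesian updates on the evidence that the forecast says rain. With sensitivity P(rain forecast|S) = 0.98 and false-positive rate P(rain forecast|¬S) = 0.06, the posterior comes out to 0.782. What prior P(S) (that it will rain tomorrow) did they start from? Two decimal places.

Bayes' rule in odds form gives O(S|E) = O(S)·[P(E|S)/P(E|¬S)], hence O(S) = O(S|E)/LR.
Posterior odds = 0.782/(1−0.782) = 3.5872. LR = 0.98/0.06 = 16.3333.
Prior odds = 3.5872/16.3333 = 0.2196, so P(S) = 0.2196/(1+0.2196) ≈ 0.18.

P(S) = 0.18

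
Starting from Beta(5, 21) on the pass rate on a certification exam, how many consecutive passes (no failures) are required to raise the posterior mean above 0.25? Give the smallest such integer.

k = 3

After k passes and 0 failures the posterior is Beta(5+k, 21), with mean (5+k)/(5+21+k).
Set (5+k)/(26+k) > 0.25 and solve: k > (0.25·26 − 5)/(1 − 0.25) = 2.000.
The smallest integer exceeding 2.000 is 3.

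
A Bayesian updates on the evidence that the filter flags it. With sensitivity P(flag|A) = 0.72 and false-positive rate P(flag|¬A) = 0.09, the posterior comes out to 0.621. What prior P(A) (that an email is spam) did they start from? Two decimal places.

P(A) = 0.17

Bayes' rule in odds form gives O(A|E) = O(A)·[P(E|A)/P(E|¬A)], hence O(A) = O(A|E)/LR.
Posterior odds = 0.621/(1−0.621) = 1.6385. LR = 0.72/0.09 = 8.0000.
Prior odds = 1.6385/8.0000 = 0.2048, so P(A) = 0.2048/(1+0.2048) ≈ 0.17.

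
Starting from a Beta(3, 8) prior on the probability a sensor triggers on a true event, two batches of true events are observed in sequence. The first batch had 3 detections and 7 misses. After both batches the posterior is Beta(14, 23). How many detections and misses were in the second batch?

8 detections and 8 misses

Sequential conjugate updates are equivalent to a single update on the pooled data, so total successes = posterior α − prior α and total failures = posterior β − prior β.
Total across both batches: 14−3=11 detections, 23−8=15 misses.
Subtract the first batch: 11−3=8 detections and 15−7=8 misses.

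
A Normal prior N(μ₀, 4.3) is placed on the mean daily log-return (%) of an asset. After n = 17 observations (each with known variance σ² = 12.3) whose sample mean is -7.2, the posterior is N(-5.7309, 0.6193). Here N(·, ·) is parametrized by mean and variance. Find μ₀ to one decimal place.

With known observation variance, the Normal–Normal posterior has precision τ_n = τ₀ + n/σ² and mean μ_n = (τ₀μ₀ + (n/σ²)x̄)/τ_n.
Here τ₀ = 1/4.3 = 0.232558 and τ_data = 17/12.3 = 1.382114, so τ_n = 1.614672.
Rearranging for μ₀: μ₀ = (μ_n·τ_n − τ_data·x̄)/τ₀ = (-5.7309·1.614672 − 1.382114·-7.2) / 0.232558 = 0.697697/0.232558 ≈ 3.0.

μ₀ = 3.0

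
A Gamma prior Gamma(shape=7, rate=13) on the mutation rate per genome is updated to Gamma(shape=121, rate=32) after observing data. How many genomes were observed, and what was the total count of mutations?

n = 19 genomes with total 114 mutations

Gamma–Poisson conjugacy: posterior shape = α + Σxᵢ, posterior rate = β + n.
Matching: Σxᵢ = 121 − 7 = 114 and n = 32 − 13 = 19.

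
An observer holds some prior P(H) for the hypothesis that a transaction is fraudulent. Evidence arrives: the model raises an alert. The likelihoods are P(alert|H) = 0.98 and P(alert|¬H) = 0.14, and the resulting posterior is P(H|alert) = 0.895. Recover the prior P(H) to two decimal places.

Bayes' rule in odds form gives O(H|E) = O(H)·[P(E|H)/P(E|¬H)], hence O(H) = O(H|E)/LR.
Posterior odds = 0.895/(1−0.895) = 8.5238. LR = 0.98/0.14 = 7.0000.
Prior odds = 8.5238/7.0000 = 1.2177, so P(H) = 1.2177/(1+1.2177) ≈ 0.55.

P(H) = 0.55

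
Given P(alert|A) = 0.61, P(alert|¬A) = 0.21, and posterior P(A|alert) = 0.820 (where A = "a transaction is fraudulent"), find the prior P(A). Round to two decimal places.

In odds form, posterior odds = prior odds × likelihood ratio, so prior odds = posterior odds ÷ LR.
Posterior odds = 0.820/(1−0.820) = 4.5556. LR = 0.61/0.21 = 2.9048.
Prior odds = 4.5556/2.9048 = 1.5683, so P(A) = 1.5683/(1+1.5683) ≈ 0.61.

P(A) = 0.61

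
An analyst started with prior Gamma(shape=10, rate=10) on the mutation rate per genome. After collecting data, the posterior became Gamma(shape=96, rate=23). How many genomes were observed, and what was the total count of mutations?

n = 13 genomes with total 86 mutations

A Gamma(α, β) prior (rate parametrization) on a Poisson rate with n observations summing to S gives posterior Gamma(α+S, β+n).
Matching: Σxᵢ = 96 − 10 = 86 and n = 23 − 10 = 13.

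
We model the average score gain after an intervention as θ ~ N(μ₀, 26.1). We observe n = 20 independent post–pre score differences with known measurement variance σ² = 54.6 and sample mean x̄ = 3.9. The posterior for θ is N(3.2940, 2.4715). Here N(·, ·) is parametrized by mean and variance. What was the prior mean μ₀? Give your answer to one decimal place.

μ₀ = -2.5

With known observation variance, the Normal–Normal posterior has precision τ_n = τ₀ + n/σ² and mean μ_n = (τ₀μ₀ + (n/σ²)x̄)/τ_n.
Here τ₀ = 1/26.1 = 0.038314 and τ_data = 20/54.6 = 0.366300, so τ_n = 0.404614.
Rearranging for μ₀: μ₀ = (μ_n·τ_n − τ_data·x̄)/τ₀ = (3.2940·0.404614 − 0.366300·3.9) / 0.038314 = -0.095771/0.038314 ≈ -2.5.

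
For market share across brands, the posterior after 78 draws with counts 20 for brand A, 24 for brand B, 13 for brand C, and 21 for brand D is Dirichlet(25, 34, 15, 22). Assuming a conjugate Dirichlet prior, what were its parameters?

For a Dirichlet(α) prior with multinomial counts c, the posterior is Dirichlet(α + c) componentwise.
Subtract each count from the matching posterior parameter: 25−20=5, 34−24=10, 15−13=2, 22−21=1.

Dirichlet(5, 10, 2, 1)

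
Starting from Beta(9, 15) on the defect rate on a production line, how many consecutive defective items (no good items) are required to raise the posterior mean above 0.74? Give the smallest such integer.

k = 34

After k defective items and 0 good items the posterior is Beta(9+k, 15), with mean (9+k)/(9+15+k).
Set (9+k)/(24+k) > 0.74 and solve: k > (0.74·24 − 9)/(1 − 0.74) = 33.692.
The smallest integer exceeding 33.692 is 34.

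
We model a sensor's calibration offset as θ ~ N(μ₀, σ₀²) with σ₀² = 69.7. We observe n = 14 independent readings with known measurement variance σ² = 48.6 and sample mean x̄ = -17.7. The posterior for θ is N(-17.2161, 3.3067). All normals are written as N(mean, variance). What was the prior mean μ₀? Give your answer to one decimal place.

With known observation variance, the Normal–Normal posterior has precision τ_n = τ₀ + n/σ² and mean μ_n = (τ₀μ₀ + (n/σ²)x̄)/τ_n.
Here τ₀ = 1/69.7 = 0.014347 and τ_data = 14/48.6 = 0.288066, so τ_n = 0.302413.
Rearranging for μ₀: μ₀ = (μ_n·τ_n − τ_data·x̄)/τ₀ = (-17.2161·0.302413 − 0.288066·-17.7) / 0.014347 = -0.107604/0.014347 ≈ -7.5.

μ₀ = -7.5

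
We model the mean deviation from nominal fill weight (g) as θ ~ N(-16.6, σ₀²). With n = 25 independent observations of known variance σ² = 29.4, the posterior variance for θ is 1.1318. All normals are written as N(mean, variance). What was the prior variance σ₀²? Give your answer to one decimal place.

σ₀² = 30.1

Posterior precision equals prior precision plus data precision: 1/σ_n² = 1/σ₀² + n/σ².
So 1/σ₀² = 1/1.1318 − 25/29.4 = 0.883548 − 0.850340 = 0.033208.
Hence σ₀² = 1/0.033208 ≈ 30.1.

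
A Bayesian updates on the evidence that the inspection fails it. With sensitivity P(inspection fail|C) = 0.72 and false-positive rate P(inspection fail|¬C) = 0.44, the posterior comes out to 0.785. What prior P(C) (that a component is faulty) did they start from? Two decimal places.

P(C) = 0.69

In odds form, posterior odds = prior odds × likelihood ratio, so prior odds = posterior odds ÷ LR.
Posterior odds = 0.785/(1−0.785) = 3.6512. LR = 0.72/0.44 = 1.6364.
Prior odds = 3.6512/1.6364 = 2.2312, so P(C) = 2.2312/(1+2.2312) ≈ 0.69.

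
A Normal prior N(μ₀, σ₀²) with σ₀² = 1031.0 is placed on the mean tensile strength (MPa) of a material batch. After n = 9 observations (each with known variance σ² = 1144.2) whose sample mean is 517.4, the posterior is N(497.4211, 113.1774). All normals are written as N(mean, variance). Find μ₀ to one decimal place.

The posterior mean is a precision-weighted average: μ_n = (τ₀μ₀ + τ_data·x̄)/(τ₀+τ_data), with τ₀=1/σ₀² and τ_data=n/σ².
Here τ₀ = 1/1031.0 = 0.000970 and τ_data = 9/1144.2 = 0.007866, so τ_n = 0.008836.
Rearranging for μ₀: μ₀ = (μ_n·τ_n − τ_data·x̄)/τ₀ = (497.4211·0.008836 − 0.007866·517.4) / 0.000970 = 0.325344/0.000970 ≈ 335.4.

μ₀ = 335.4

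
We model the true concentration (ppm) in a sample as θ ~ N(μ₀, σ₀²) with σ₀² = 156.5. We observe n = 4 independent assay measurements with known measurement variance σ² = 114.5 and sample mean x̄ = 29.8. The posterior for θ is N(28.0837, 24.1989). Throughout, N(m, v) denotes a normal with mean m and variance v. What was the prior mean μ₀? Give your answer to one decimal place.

μ₀ = 18.7

The posterior mean is a precision-weighted average: μ_n = (τ₀μ₀ + τ_data·x̄)/(τ₀+τ_data), with τ₀=1/σ₀² and τ_data=n/σ².
Here τ₀ = 1/156.5 = 0.006390 and τ_data = 4/114.5 = 0.034934, so τ_n = 0.041324.
Rearranging for μ₀: μ₀ = (μ_n·τ_n − τ_data·x̄)/τ₀ = (28.0837·0.041324 − 0.034934·29.8) / 0.006390 = 0.119498/0.006390 ≈ 18.7.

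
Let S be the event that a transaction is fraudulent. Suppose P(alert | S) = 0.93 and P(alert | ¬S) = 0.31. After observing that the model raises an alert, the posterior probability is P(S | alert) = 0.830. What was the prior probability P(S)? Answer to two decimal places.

P(S) = 0.62

In odds form, posterior odds = prior odds × likelihood ratio, so prior odds = posterior odds ÷ LR.
Posterior odds = 0.830/(1−0.830) = 4.8824. LR = 0.93/0.31 = 3.0000.
Prior odds = 4.8824/3.0000 = 1.6275, so P(S) = 1.6275/(1+1.6275) ≈ 0.62.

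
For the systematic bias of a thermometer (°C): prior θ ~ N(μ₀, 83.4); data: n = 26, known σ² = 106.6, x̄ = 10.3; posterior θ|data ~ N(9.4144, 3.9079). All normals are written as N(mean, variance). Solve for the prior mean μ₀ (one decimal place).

The posterior mean is a precision-weighted average: μ_n = (τ₀μ₀ + τ_data·x̄)/(τ₀+τ_data), with τ₀=1/σ₀² and τ_data=n/σ².
Here τ₀ = 1/83.4 = 0.011990 and τ_data = 26/106.6 = 0.243902, so τ_n = 0.255892.
Rearranging for μ₀: μ₀ = (μ_n·τ_n − τ_data·x̄)/τ₀ = (9.4144·0.255892 − 0.243902·10.3) / 0.011990 = -0.103121/0.011990 ≈ -8.6.

μ₀ = -8.6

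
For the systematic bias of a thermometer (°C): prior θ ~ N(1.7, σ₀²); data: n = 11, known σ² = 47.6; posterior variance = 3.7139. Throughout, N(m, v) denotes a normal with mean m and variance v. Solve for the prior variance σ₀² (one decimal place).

Posterior precision equals prior precision plus data precision: 1/σ_n² = 1/σ₀² + n/σ².
So 1/σ₀² = 1/3.7139 − 11/47.6 = 0.269259 − 0.231092 = 0.038167.
Hence σ₀² = 1/0.038167 ≈ 26.2.

σ₀² = 26.2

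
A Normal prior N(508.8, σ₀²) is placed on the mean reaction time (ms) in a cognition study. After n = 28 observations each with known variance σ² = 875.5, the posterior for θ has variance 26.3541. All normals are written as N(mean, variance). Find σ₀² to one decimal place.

For the Normal–Normal model with known σ², precisions add: τ_n = τ₀ + n/σ².
So 1/σ₀² = 1/26.3541 − 28/875.5 = 0.037945 − 0.031982 = 0.005963.
Hence σ₀² = 1/0.005963 ≈ 167.7.

σ₀² = 167.7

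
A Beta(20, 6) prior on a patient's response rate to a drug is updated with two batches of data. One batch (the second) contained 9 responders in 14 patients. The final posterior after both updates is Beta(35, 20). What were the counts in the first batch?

Sequential conjugate updates are equivalent to a single update on the pooled data, so total successes = posterior α − prior α and total failures = posterior β − prior β.
Total across both batches: 35−20=15 responders, 20−6=14 non-responders.
Subtract the second batch: 15−9=6 responders and 14−5=9 non-responders.

6 responders and 9 non-responders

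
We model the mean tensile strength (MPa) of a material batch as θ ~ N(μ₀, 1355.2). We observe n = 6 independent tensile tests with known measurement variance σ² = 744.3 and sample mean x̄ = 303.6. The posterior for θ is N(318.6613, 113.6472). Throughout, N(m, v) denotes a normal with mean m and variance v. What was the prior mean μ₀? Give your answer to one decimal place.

μ₀ = 483.2

The posterior mean is a precision-weighted average: μ_n = (τ₀μ₀ + τ_data·x̄)/(τ₀+τ_data), with τ₀=1/σ₀² and τ_data=n/σ².
Here τ₀ = 1/1355.2 = 0.000738 and τ_data = 6/744.3 = 0.008061, so τ_n = 0.008799.
Rearranging for μ₀: μ₀ = (μ_n·τ_n − τ_data·x̄)/τ₀ = (318.6613·0.008799 − 0.008061·303.6) / 0.000738 = 0.356581/0.000738 ≈ 483.2.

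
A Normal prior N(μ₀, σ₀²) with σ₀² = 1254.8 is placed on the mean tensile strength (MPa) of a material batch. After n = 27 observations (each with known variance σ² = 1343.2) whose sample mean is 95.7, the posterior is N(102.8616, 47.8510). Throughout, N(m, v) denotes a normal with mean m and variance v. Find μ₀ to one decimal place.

With known observation variance, the Normal–Normal posterior has precision τ_n = τ₀ + n/σ² and mean μ_n = (τ₀μ₀ + (n/σ²)x̄)/τ_n.
Here τ₀ = 1/1254.8 = 0.000797 and τ_data = 27/1343.2 = 0.020101, so τ_n = 0.020898.
Rearranging for μ₀: μ₀ = (μ_n·τ_n − τ_data·x̄)/τ₀ = (102.8616·0.020898 − 0.020101·95.7) / 0.000797 = 0.225936/0.000797 ≈ 283.5.

μ₀ = 283.5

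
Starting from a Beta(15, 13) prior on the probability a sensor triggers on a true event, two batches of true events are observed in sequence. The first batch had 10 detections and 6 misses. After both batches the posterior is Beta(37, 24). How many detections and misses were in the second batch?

12 detections and 5 misses

Sequential conjugate updates are equivalent to a single update on the pooled data, so total successes = posterior α − prior α and total failures = posterior β − prior β.
Total across both batches: 37−15=22 detections, 24−13=11 misses.
Subtract the first batch: 22−10=12 detections and 11−6=5 misses.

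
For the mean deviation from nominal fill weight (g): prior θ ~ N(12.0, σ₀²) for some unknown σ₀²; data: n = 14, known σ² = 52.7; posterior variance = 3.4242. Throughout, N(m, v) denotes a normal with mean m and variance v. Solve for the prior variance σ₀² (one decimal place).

For the Normal–Normal model with known σ², precisions add: τ_n = τ₀ + n/σ².
So 1/σ₀² = 1/3.4242 − 14/52.7 = 0.292039 − 0.265655 = 0.026384.
Hence σ₀² = 1/0.026384 ≈ 37.9.

σ₀² = 37.9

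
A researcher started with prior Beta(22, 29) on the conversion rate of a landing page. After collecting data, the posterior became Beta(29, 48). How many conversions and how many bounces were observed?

7 conversions and 19 bounces

Beta is conjugate to the binomial likelihood: posterior = Beta(α+s, β+f).
So s = 29 − 22 = 7 and f = 48 − 29 = 19.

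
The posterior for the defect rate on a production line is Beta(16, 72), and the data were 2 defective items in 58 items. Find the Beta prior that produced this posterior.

Beta is conjugate to the binomial likelihood: posterior = Beta(α+s, β+f).
So α = 16 − 2 = 14 and β = 72 − 56 = 16.

Beta(14, 16)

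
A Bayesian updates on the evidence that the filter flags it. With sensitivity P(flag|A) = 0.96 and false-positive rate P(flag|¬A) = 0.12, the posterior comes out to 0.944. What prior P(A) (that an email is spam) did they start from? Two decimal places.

Bayes' rule in odds form gives O(A|E) = O(A)·[P(E|A)/P(E|¬A)], hence O(A) = O(A|E)/LR.
Posterior odds = 0.944/(1−0.944) = 16.8571. LR = 0.96/0.12 = 8.0000.
Prior odds = 16.8571/8.0000 = 2.1071, so P(A) = 2.1071/(1+2.1071) ≈ 0.68.

P(A) = 0.68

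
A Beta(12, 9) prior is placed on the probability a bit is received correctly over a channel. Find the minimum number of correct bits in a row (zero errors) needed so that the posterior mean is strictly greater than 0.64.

After k correct bits and 0 errors the posterior is Beta(12+k, 9), with mean (12+k)/(12+9+k).
Set (12+k)/(21+k) > 0.64 and solve: k > (0.64·21 − 12)/(1 − 0.64) = 4.000.
The smallest integer exceeding 4.000 is 5.

k = 5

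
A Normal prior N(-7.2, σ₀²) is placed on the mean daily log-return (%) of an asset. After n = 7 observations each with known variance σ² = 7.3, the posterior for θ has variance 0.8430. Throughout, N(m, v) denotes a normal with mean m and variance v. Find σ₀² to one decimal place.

Posterior precision equals prior precision plus data precision: 1/σ_n² = 1/σ₀² + n/σ².
So 1/σ₀² = 1/0.8430 − 7/7.3 = 1.186240 − 0.958904 = 0.227336.
Hence σ₀² = 1/0.227336 ≈ 4.4.

σ₀² = 4.4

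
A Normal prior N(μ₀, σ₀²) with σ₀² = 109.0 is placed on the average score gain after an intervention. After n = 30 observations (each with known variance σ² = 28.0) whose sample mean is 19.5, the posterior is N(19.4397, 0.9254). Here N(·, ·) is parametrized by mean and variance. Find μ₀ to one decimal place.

With known observation variance, the Normal–Normal posterior has precision τ_n = τ₀ + n/σ² and mean μ_n = (τ₀μ₀ + (n/σ²)x̄)/τ_n.
Here τ₀ = 1/109.0 = 0.009174 and τ_data = 30/28.0 = 1.071429, so τ_n = 1.080603.
Rearranging for μ₀: μ₀ = (μ_n·τ_n − τ_data·x̄)/τ₀ = (19.4397·1.080603 − 1.071429·19.5) / 0.009174 = 0.113733/0.009174 ≈ 12.4.

μ₀ = 12.4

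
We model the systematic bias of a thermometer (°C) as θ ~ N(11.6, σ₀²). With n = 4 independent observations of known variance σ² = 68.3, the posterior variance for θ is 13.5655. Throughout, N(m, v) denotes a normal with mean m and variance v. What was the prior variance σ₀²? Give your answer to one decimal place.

σ₀² = 66.0

For the Normal–Normal model with known σ², precisions add: τ_n = τ₀ + n/σ².
So 1/σ₀² = 1/13.5655 − 4/68.3 = 0.073716 − 0.058565 = 0.015151.
Hence σ₀² = 1/0.015151 ≈ 66.0.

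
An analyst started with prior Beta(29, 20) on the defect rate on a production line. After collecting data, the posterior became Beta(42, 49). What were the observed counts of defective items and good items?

A Beta(a, b) prior with s successes and f failures in binomial data gives a Beta(a+s, b+f) posterior.
Match parameters: s=42−29=13, f=49−20=29.

13 defective items and 29 good items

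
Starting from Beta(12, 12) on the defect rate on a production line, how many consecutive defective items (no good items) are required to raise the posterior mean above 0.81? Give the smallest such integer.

k = 40

After k defective items and 0 good items the posterior is Beta(12+k, 12), with mean (12+k)/(12+12+k).
Set (12+k)/(24+k) > 0.81 and solve: k > (0.81·24 − 12)/(1 − 0.81) = 39.158.
The smallest integer exceeding 39.158 is 40.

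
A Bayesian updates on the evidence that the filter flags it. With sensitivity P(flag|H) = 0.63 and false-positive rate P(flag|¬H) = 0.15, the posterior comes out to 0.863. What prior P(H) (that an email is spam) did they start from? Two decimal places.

In odds form, posterior odds = prior odds × likelihood ratio, so prior odds = posterior odds ÷ LR.
Posterior odds = 0.863/(1−0.863) = 6.2993. LR = 0.63/0.15 = 4.2000.
Prior odds = 6.2993/4.2000 = 1.4998, so P(H) = 1.4998/(1+1.4998) ≈ 0.60.

P(H) = 0.60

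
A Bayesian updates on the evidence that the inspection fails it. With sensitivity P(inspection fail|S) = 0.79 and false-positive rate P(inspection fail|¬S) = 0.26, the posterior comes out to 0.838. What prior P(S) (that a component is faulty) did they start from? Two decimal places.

P(S) = 0.63

In odds form, posterior odds = prior odds × likelihood ratio, so prior odds = posterior odds ÷ LR.
Posterior odds = 0.838/(1−0.838) = 5.1728. LR = 0.79/0.26 = 3.0385.
Prior odds = 5.1728/3.0385 = 1.7024, so P(S) = 1.7024/(1+1.7024) ≈ 0.63.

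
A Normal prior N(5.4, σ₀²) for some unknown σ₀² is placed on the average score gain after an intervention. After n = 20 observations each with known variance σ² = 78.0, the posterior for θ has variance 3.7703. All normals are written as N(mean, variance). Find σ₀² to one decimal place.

For the Normal–Normal model with known σ², precisions add: τ_n = τ₀ + n/σ².
So 1/σ₀² = 1/3.7703 − 20/78.0 = 0.265231 − 0.256410 = 0.008821.
Hence σ₀² = 1/0.008821 ≈ 113.4.

σ₀² = 113.4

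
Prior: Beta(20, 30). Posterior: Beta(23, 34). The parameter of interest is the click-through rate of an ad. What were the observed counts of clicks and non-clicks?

3 clicks and 4 non-clicks

Beta is conjugate to the binomial likelihood: posterior = Beta(α+s, β+f).
Match parameters: s=23−20=3, f=34−30=4.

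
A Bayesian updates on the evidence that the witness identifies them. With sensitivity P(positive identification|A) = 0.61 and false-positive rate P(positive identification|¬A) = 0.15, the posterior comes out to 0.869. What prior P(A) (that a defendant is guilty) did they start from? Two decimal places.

Bayes' rule in odds form gives O(A|E) = O(A)·[P(E|A)/P(E|¬A)], hence O(A) = O(A|E)/LR.
Posterior odds = 0.869/(1−0.869) = 6.6336. LR = 0.61/0.15 = 4.0667.
Prior odds = 6.6336/4.0667 = 1.6312, so P(A) = 1.6312/(1+1.6312) ≈ 0.62.

P(A) = 0.62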